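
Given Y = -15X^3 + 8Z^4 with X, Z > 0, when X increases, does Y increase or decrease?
Y decreases

Taking the partial derivative:
∂Y/∂X = -45X^2

∂Y/∂X = -45X^2 < 0 (assuming positive values)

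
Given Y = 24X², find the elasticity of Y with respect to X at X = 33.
Elasticity = 2

Elasticity = (dY/dX) · (X/Y)

dY/dX = 48·X
At X = 33: dY/dX = 1584, Y = 26136

Elasticity = 1584 · (33 / 26136) = 2

Interpretation: for a small percentage change in X, the percentage change in Y is approximately 2.00 times as large.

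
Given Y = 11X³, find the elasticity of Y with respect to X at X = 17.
Elasticity = 3

Elasticity = (dY/dX) · (X/Y)

dY/dX = 33·X²
At X = 17: dY/dX = 9537, Y = 54043

Elasticity = 9537 · (17 / 54043) = 3

Interpretation: for a small percentage change in X, the percentage change in Y is approximately 3.00 times as large.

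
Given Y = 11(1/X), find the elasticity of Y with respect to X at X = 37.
Elasticity = -1

Elasticity = (dY/dX) · (X/Y)

dY/dX = -11/X²
At X = 37: dY/dX = -11/1369, Y = 11/37

Elasticity = (-11/1369) · (37 / (11/37)) = -1

Interpretation: for a small percentage change in X, the percentage change in Y is approximately -1.00 times as large.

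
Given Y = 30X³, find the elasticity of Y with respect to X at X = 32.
Elasticity = 3

Elasticity = (dY/dX) · (X/Y)

dY/dX = 90·X²
At X = 32: dY/dX = 92160, Y = 983040

Elasticity = 92160 · (32 / 983040) = 3

Interpretation: for a small percentage change in X, the percentage change in Y is approximately 3.00 times as large.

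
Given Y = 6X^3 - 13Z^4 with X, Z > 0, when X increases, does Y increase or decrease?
Y increases

Taking the partial derivative:
∂Y/∂X = 18X^2

∂Y/∂X = 18X^2 > 0 (assuming positive values)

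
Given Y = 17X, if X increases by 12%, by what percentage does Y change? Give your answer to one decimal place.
12.0%

For Y = 17X:
If X → X(1 + 0.12)
Then Y → Y · (1 + 0.12)^1
     = Y · 1.1200

Percentage change = ((1 + 0.12)^1 − 1) × 100% = 12.0%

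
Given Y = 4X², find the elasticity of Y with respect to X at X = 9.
Elasticity = 2

Elasticity = (dY/dX) · (X/Y)

dY/dX = 8·X
At X = 9: dY/dX = 72, Y = 324

Elasticity = 72 · (9 / 324) = 2

Interpretation: for a small percentage change in X, the percentage change in Y is approximately 2.00 times as large.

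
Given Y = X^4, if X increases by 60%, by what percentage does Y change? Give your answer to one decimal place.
555.4%

For Y = X^4:
If X → X(1 + 0.6)
Then Y → Y · (1 + 0.6)^4
     = Y · 6.5536

Percentage change = ((1 + 0.6)^4 − 1) × 100% ≈ 555.4%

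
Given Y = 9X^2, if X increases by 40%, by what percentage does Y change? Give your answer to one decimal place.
96.0%

For Y = 9X^2:
If X → X(1 + 0.4)
Then Y → Y · (1 + 0.4)^2
     = Y · 1.9600

Percentage change = ((1 + 0.4)^2 − 1) × 100% = 96.0%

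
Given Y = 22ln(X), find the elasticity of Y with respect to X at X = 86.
Elasticity = 1/ln(86) ≈ 0.2245

Elasticity = (dY/dX) · (X/Y)

dY/dX = 22/X
At X = 86: dY/dX = 11/43, Y = 22·ln(86)

Elasticity = (11/43) · (86 / (22·ln(86))) = 1/ln(86) ≈ 0.2245

Interpretation: for a small percentage change in X, the percentage change in Y is approximately 0.22 times as large.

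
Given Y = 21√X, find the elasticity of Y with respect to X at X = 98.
Elasticity = 1/2

Elasticity = (dY/dX) · (X/Y)

dY/dX = 21/(2·√X)
At X = 98: dY/dX = 3·√2/4, Y = 147·√2

Elasticity = (3·√2/4) · (98 / (147·√2)) = 1/2

Interpretation: for a small percentage change in X, the percentage change in Y is approximately 0.50 times as large.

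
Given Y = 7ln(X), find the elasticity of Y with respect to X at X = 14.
Elasticity = 1/ln(14) ≈ 0.3789

Elasticity = (dY/dX) · (X/Y)

dY/dX = 7/X
At X = 14: dY/dX = 1/2, Y = 7·ln(14)

Elasticity = (1/2) · (14 / (7·ln(14))) = 1/ln(14) ≈ 0.3789

Interpretation: for a small percentage change in X, the percentage change in Y is approximately 0.38 times as large.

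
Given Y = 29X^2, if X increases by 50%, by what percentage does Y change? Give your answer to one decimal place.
125.0%

For Y = 29X^2:
If X → X(1 + 0.5)
Then Y → Y · (1 + 0.5)^2
     = Y · 2.2500

Percentage change = ((1 + 0.5)^2 − 1) × 100% = 125.0%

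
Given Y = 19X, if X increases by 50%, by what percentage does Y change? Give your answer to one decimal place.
50.0%

For Y = 19X:
If X → X(1 + 0.5)
Then Y → Y · (1 + 0.5)^1
     = Y · 1.5000

Percentage change = ((1 + 0.5)^1 − 1) × 100% = 50.0%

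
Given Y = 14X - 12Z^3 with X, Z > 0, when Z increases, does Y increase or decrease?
Y decreases

Taking the partial derivative:
∂Y/∂Z = -36Z^2

∂Y/∂Z = -36Z^2 < 0 (assuming positive values)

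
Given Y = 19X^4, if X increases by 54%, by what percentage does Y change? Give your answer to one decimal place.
462.4%

For Y = 19X^4:
If X → X(1 + 0.54)
Then Y → Y · (1 + 0.54)^4
     ≈ Y · 5.6245

Percentage change = ((1 + 0.54)^4 − 1) × 100% ≈ 462.4%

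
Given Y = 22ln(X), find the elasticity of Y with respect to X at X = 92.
Elasticity = 1/ln(92) ≈ 0.2212

Elasticity = (dY/dX) · (X/Y)

dY/dX = 22/X
At X = 92: dY/dX = 11/46, Y = 22·ln(92)

Elasticity = (11/46) · (92 / (22·ln(92))) = 1/ln(92) ≈ 0.2212

Interpretation: for a small percentage change in X, the percentage change in Y is approximately 0.22 times as large.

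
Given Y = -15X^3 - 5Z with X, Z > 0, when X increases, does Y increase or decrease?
Y decreases

Taking the partial derivative:
∂Y/∂X = -45X^2

∂Y/∂X = -45X^2 < 0 (assuming positive values)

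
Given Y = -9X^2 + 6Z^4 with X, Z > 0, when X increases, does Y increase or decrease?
Y decreases

Taking the partial derivative:
∂Y/∂X = -18X

∂Y/∂X = -18X < 0 (assuming positive values)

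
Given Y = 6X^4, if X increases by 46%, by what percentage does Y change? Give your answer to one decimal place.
354.4%

For Y = 6X^4:
If X → X(1 + 0.46)
Then Y → Y · (1 + 0.46)^4
     ≈ Y · 4.5437

Percentage change = ((1 + 0.46)^4 − 1) × 100% ≈ 354.4%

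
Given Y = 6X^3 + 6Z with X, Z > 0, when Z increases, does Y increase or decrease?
Y increases

Taking the partial derivative:
∂Y/∂Z = 6

∂Y/∂Z = 6 > 0 (assuming positive values)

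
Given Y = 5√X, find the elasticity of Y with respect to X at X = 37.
Elasticity = 1/2

Elasticity = (dY/dX) · (X/Y)

dY/dX = 5/(2·√X)
At X = 37: dY/dX = 5·√37/74, Y = 5·√37

Elasticity = (5·√37/74) · (37 / (5·√37)) = 1/2

Interpretation: for a small percentage change in X, the percentage change in Y is approximately 0.50 times as large.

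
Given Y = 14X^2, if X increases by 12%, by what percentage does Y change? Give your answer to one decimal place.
25.4%

For Y = 14X^2:
If X → X(1 + 0.12)
Then Y → Y · (1 + 0.12)^2
     = Y · 1.2544

Percentage change = ((1 + 0.12)^2 − 1) × 100% ≈ 25.4%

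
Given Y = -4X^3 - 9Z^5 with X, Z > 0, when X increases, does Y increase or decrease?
Y decreases

Taking the partial derivative:
∂Y/∂X = -12X^2

∂Y/∂X = -12X^2 < 0 (assuming positive values)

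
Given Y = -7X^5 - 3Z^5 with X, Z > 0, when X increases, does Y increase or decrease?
Y decreases

Taking the partial derivative:
∂Y/∂X = -35X^4

∂Y/∂X = -35X^4 < 0 (assuming positive values)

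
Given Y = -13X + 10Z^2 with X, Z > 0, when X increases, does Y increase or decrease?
Y decreases

Taking the partial derivative:
∂Y/∂X = -13

∂Y/∂X = -13 < 0 (assuming positive values)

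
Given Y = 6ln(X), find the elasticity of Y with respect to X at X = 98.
Elasticity = 1/ln(98) ≈ 0.2181

Elasticity = (dY/dX) · (X/Y)

dY/dX = 6/X
At X = 98: dY/dX = 3/49, Y = 6·ln(98)

Elasticity = (3/49) · (98 / (6·ln(98))) = 1/ln(98) ≈ 0.2181

Interpretation: for a small percentage change in X, the percentage change in Y is approximately 0.22 times as large.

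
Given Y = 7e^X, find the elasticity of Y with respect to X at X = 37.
Elasticity = 37

Elasticity = (dY/dX) · (X/Y)

dY/dX = 7·e^X
At X = 37: dY/dX = 7·e^37, Y = 7·e^37

Elasticity = (7·e^37) · (37 / (7·e^37)) = 37

Interpretation: for a small percentage change in X, the percentage change in Y is approximately 37.00 times as large.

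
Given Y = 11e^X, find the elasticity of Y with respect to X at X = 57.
Elasticity = 57

Elasticity = (dY/dX) · (X/Y)

dY/dX = 11·e^X
At X = 57: dY/dX = 11·e^57, Y = 11·e^57

Elasticity = (11·e^57) · (57 / (11·e^57)) = 57

Interpretation: for a small percentage change in X, the percentage change in Y is approximately 57.00 times as large.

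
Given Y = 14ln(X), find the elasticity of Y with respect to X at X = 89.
Elasticity = 1/ln(89) ≈ 0.2228

Elasticity = (dY/dX) · (X/Y)

dY/dX = 14/X
At X = 89: dY/dX = 14/89, Y = 14·ln(89)

Elasticity = (14/89) · (89 / (14·ln(89))) = 1/ln(89) ≈ 0.2228

Interpretation: for a small percentage change in X, the percentage change in Y is approximately 0.22 times as large.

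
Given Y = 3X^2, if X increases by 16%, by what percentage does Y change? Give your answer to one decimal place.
34.6%

For Y = 3X^2:
If X → X(1 + 0.16)
Then Y → Y · (1 + 0.16)^2
     = Y · 1.3456

Percentage change = ((1 + 0.16)^2 − 1) × 100% ≈ 34.6%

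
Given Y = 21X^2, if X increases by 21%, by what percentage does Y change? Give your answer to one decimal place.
46.4%

For Y = 21X^2:
If X → X(1 + 0.21)
Then Y → Y · (1 + 0.21)^2
     = Y · 1.4641

Percentage change = ((1 + 0.21)^2 − 1) × 100% ≈ 46.4%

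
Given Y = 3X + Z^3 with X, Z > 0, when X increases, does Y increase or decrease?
Y increases

Taking the partial derivative:
∂Y/∂X = 3

∂Y/∂X = 3 > 0 (assuming positive values)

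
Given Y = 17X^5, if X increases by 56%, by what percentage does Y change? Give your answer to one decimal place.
823.9%

For Y = 17X^5:
If X → X(1 + 0.56)
Then Y → Y · (1 + 0.56)^5
     ≈ Y · 9.2390

Percentage change = ((1 + 0.56)^5 − 1) × 100% ≈ 823.9%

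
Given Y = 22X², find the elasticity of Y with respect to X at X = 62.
Elasticity = 2

Elasticity = (dY/dX) · (X/Y)

dY/dX = 44·X
At X = 62: dY/dX = 2728, Y = 84568

Elasticity = 2728 · (62 / 84568) = 2

Interpretation: for a small percentage change in X, the percentage change in Y is approximately 2.00 times as large.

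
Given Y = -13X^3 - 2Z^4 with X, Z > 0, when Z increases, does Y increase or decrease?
Y decreases

Taking the partial derivative:
∂Y/∂Z = -8Z^3

∂Y/∂Z = -8Z^3 < 0 (assuming positive values)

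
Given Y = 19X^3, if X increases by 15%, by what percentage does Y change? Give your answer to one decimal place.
52.1%

For Y = 19X^3:
If X → X(1 + 0.15)
Then Y → Y · (1 + 0.15)^3
     ≈ Y · 1.5209

Percentage change = ((1 + 0.15)^3 − 1) × 100% ≈ 52.1%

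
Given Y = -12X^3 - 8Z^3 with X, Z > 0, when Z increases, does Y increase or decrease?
Y decreases

Taking the partial derivative:
∂Y/∂Z = -24Z^2

∂Y/∂Z = -24Z^2 < 0 (assuming positive values)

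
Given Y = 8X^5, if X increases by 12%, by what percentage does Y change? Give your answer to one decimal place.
76.2%

For Y = 8X^5:
If X → X(1 + 0.12)
Then Y → Y · (1 + 0.12)^5
     ≈ Y · 1.7623

Percentage change = ((1 + 0.12)^5 − 1) × 100% ≈ 76.2%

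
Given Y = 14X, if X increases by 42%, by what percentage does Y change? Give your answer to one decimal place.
42.0%

For Y = 14X:
If X → X(1 + 0.42)
Then Y → Y · (1 + 0.42)^1
     = Y · 1.4200

Percentage change = ((1 + 0.42)^1 − 1) × 100% = 42.0%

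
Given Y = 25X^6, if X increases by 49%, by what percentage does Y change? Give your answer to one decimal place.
994.3%

For Y = 25X^6:
If X → X(1 + 0.49)
Then Y → Y · (1 + 0.49)^6
     ≈ Y · 10.9425

Percentage change = ((1 + 0.49)^6 − 1) × 100% ≈ 994.3%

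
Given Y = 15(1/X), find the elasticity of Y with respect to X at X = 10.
Elasticity = -1

Elasticity = (dY/dX) · (X/Y)

dY/dX = -15/X²
At X = 10: dY/dX = -3/20, Y = 3/2

Elasticity = (-3/20) · (10 / (3/2)) = -1

Interpretation: for a small percentage change in X, the percentage change in Y is approximately -1.00 times as large.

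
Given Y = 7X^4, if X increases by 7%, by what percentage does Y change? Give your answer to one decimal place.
31.1%

For Y = 7X^4:
If X → X(1 + 0.07)
Then Y → Y · (1 + 0.07)^4
     ≈ Y · 1.3108

Percentage change = ((1 + 0.07)^4 − 1) × 100% ≈ 31.1%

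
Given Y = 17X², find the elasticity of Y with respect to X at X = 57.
Elasticity = 2

Elasticity = (dY/dX) · (X/Y)

dY/dX = 34·X
At X = 57: dY/dX = 1938, Y = 55233

Elasticity = 1938 · (57 / 55233) = 2

Interpretation: for a small percentage change in X, the percentage change in Y is approximately 2.00 times as large.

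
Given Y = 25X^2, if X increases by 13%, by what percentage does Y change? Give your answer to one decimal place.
27.7%

For Y = 25X^2:
If X → X(1 + 0.13)
Then Y → Y · (1 + 0.13)^2
     = Y · 1.2769

Percentage change = ((1 + 0.13)^2 − 1) × 100% ≈ 27.7%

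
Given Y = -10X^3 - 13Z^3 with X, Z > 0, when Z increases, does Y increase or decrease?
Y decreases

Taking the partial derivative:
∂Y/∂Z = -39Z^2

∂Y/∂Z = -39Z^2 < 0 (assuming positive values)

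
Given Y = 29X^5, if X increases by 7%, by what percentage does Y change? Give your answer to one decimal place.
40.3%

For Y = 29X^5:
If X → X(1 + 0.07)
Then Y → Y · (1 + 0.07)^5
     ≈ Y · 1.4026

Percentage change = ((1 + 0.07)^5 − 1) × 100% ≈ 40.3%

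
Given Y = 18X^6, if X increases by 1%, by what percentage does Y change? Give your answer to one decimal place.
6.2%

For Y = 18X^6:
If X → X(1 + 0.01)
Then Y → Y · (1 + 0.01)^6
     ≈ Y · 1.0615

Percentage change = ((1 + 0.01)^6 − 1) × 100% ≈ 6.2%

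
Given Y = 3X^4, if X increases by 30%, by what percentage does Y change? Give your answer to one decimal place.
185.6%

For Y = 3X^4:
If X → X(1 + 0.3)
Then Y → Y · (1 + 0.3)^4
     = Y · 2.8561

Percentage change = ((1 + 0.3)^4 − 1) × 100% ≈ 185.6%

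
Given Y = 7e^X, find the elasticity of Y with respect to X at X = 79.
Elasticity = 79

Elasticity = (dY/dX) · (X/Y)

dY/dX = 7·e^X
At X = 79: dY/dX = 7·e^79, Y = 7·e^79

Elasticity = (7·e^79) · (79 / (7·e^79)) = 79

Interpretation: for a small percentage change in X, the percentage change in Y is approximately 79.00 times as large.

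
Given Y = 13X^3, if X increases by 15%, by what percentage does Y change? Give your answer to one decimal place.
52.1%

For Y = 13X^3:
If X → X(1 + 0.15)
Then Y → Y · (1 + 0.15)^3
     ≈ Y · 1.5209

Percentage change = ((1 + 0.15)^3 − 1) × 100% ≈ 52.1%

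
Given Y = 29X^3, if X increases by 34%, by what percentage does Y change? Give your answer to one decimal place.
140.6%

For Y = 29X^3:
If X → X(1 + 0.34)
Then Y → Y · (1 + 0.34)^3
     ≈ Y · 2.4061

Percentage change = ((1 + 0.34)^3 − 1) × 100% ≈ 140.6%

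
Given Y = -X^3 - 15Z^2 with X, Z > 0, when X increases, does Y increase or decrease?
Y decreases

Taking the partial derivative:
∂Y/∂X = -3X^2

∂Y/∂X = -3X^2 < 0 (assuming positive values)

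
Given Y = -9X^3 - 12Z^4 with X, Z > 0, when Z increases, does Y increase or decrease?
Y decreases

Taking the partial derivative:
∂Y/∂Z = -48Z^3

∂Y/∂Z = -48Z^3 < 0 (assuming positive values)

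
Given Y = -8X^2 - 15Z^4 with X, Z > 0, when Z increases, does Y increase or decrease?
Y decreases

Taking the partial derivative:
∂Y/∂Z = -60Z^3

∂Y/∂Z = -60Z^3 < 0 (assuming positive values)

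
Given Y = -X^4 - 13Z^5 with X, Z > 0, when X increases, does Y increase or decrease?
Y decreases

Taking the partial derivative:
∂Y/∂X = -4X^3

∂Y/∂X = -4X^3 < 0 (assuming positive values)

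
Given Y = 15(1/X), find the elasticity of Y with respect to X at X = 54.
Elasticity = -1

Elasticity = (dY/dX) · (X/Y)

dY/dX = -15/X²
At X = 54: dY/dX = -5/972, Y = 5/18

Elasticity = (-5/972) · (54 / (5/18)) = -1

Interpretation: for a small percentage change in X, the percentage change in Y is approximately -1.00 times as large.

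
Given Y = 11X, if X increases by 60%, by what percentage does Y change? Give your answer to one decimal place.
60.0%

For Y = 11X:
If X → X(1 + 0.6)
Then Y → Y · (1 + 0.6)^1
     = Y · 1.6000

Percentage change = ((1 + 0.6)^1 − 1) × 100% = 60.0%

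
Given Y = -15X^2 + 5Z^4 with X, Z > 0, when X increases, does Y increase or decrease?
Y decreases

Taking the partial derivative:
∂Y/∂X = -30X

∂Y/∂X = -30X < 0 (assuming positive values)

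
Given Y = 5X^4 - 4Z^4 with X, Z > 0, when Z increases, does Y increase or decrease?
Y decreases

Taking the partial derivative:
∂Y/∂Z = -16Z^3

∂Y/∂Z = -16Z^3 < 0 (assuming positive values)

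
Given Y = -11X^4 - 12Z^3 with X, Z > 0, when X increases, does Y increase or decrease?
Y decreases

Taking the partial derivative:
∂Y/∂X = -44X^3

∂Y/∂X = -44X^3 < 0 (assuming positive values)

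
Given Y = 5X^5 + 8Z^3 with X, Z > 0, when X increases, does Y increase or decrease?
Y increases

Taking the partial derivative:
∂Y/∂X = 25X^4

∂Y/∂X = 25X^4 > 0 (assuming positive values)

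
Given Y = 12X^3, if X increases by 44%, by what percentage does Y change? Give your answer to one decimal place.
198.6%

For Y = 12X^3:
If X → X(1 + 0.44)
Then Y → Y · (1 + 0.44)^3
     ≈ Y · 2.9860

Percentage change = ((1 + 0.44)^3 − 1) × 100% ≈ 198.6%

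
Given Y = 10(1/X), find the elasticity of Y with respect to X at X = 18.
Elasticity = -1

Elasticity = (dY/dX) · (X/Y)

dY/dX = -10/X²
At X = 18: dY/dX = -5/162, Y = 5/9

Elasticity = (-5/162) · (18 / (5/9)) = -1

Interpretation: for a small percentage change in X, the percentage change in Y is approximately -1.00 times as large.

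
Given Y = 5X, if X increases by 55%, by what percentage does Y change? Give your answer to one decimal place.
55.0%

For Y = 5X:
If X → X(1 + 0.55)
Then Y → Y · (1 + 0.55)^1
     = Y · 1.5500

Percentage change = ((1 + 0.55)^1 − 1) × 100% = 55.0%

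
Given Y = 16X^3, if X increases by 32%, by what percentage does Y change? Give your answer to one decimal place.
130.0%

For Y = 16X^3:
If X → X(1 + 0.32)
Then Y → Y · (1 + 0.32)^3
     ≈ Y · 2.3000

Percentage change = ((1 + 0.32)^3 − 1) × 100% ≈ 130.0%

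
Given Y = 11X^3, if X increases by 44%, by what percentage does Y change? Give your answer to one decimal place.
198.6%

For Y = 11X^3:
If X → X(1 + 0.44)
Then Y → Y · (1 + 0.44)^3
     ≈ Y · 2.9860

Percentage change = ((1 + 0.44)^3 − 1) × 100% ≈ 198.6%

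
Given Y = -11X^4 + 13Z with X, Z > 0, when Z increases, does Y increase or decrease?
Y increases

Taking the partial derivative:
∂Y/∂Z = 13

∂Y/∂Z = 13 > 0 (assuming positive values)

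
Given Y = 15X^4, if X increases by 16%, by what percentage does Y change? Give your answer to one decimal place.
81.1%

For Y = 15X^4:
If X → X(1 + 0.16)
Then Y → Y · (1 + 0.16)^4
     ≈ Y · 1.8106

Percentage change = ((1 + 0.16)^4 − 1) × 100% ≈ 81.1%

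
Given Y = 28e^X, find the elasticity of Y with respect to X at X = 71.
Elasticity = 71

Elasticity = (dY/dX) · (X/Y)

dY/dX = 28·e^X
At X = 71: dY/dX = 28·e^71, Y = 28·e^71

Elasticity = (28·e^71) · (71 / (28·e^71)) = 71

Interpretation: for a small percentage change in X, the percentage change in Y is approximately 71.00 times as large.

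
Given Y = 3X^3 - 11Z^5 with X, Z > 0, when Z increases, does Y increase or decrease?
Y decreases

Taking the partial derivative:
∂Y/∂Z = -55Z^4

∂Y/∂Z = -55Z^4 < 0 (assuming positive values)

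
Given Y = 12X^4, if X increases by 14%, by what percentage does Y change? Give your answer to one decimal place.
68.9%

For Y = 12X^4:
If X → X(1 + 0.14)
Then Y → Y · (1 + 0.14)^4
     ≈ Y · 1.6890

Percentage change = ((1 + 0.14)^4 − 1) × 100% ≈ 68.9%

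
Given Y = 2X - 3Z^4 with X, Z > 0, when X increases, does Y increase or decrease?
Y increases

Taking the partial derivative:
∂Y/∂X = 2

∂Y/∂X = 2 > 0 (assuming positive values)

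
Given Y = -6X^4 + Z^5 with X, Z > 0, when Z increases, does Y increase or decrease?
Y increases

Taking the partial derivative:
∂Y/∂Z = 5Z^4

∂Y/∂Z = 5Z^4 > 0 (assuming positive values)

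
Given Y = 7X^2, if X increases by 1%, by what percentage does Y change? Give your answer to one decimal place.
2.0%

For Y = 7X^2:
If X → X(1 + 0.01)
Then Y → Y · (1 + 0.01)^2
     = Y · 1.0201

Percentage change = ((1 + 0.01)^2 − 1) × 100% ≈ 2.0%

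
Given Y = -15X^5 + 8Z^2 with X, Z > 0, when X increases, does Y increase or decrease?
Y decreases

Taking the partial derivative:
∂Y/∂X = -75X^4

∂Y/∂X = -75X^4 < 0 (assuming positive values)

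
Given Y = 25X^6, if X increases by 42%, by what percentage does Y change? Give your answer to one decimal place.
719.8%

For Y = 25X^6:
If X → X(1 + 0.42)
Then Y → Y · (1 + 0.42)^6
     ≈ Y · 8.1984

Percentage change = ((1 + 0.42)^6 − 1) × 100% ≈ 719.8%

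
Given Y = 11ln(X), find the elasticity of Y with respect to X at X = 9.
Elasticity = 1/ln(9) ≈ 0.4551

Elasticity = (dY/dX) · (X/Y)

dY/dX = 11/X
At X = 9: dY/dX = 11/9, Y = 11·ln(9)

Elasticity = (11/9) · (9 / (11·ln(9))) = 1/ln(9) ≈ 0.4551

Interpretation: for a small percentage change in X, the percentage change in Y is approximately 0.46 times as large.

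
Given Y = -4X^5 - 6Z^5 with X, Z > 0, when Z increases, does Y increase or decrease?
Y decreases

Taking the partial derivative:
∂Y/∂Z = -30Z^4

∂Y/∂Z = -30Z^4 < 0 (assuming positive values)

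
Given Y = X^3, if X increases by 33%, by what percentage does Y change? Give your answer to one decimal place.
135.3%

For Y = X^3:
If X → X(1 + 0.33)
Then Y → Y · (1 + 0.33)^3
     ≈ Y · 2.3526

Percentage change = ((1 + 0.33)^3 − 1) × 100% ≈ 135.3%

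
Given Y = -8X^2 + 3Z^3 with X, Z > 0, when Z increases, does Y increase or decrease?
Y increases

Taking the partial derivative:
∂Y/∂Z = 9Z^2

∂Y/∂Z = 9Z^2 > 0 (assuming positive values)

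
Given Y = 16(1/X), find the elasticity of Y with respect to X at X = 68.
Elasticity = -1

Elasticity = (dY/dX) · (X/Y)

dY/dX = -16/X²
At X = 68: dY/dX = -1/289, Y = 4/17

Elasticity = (-1/289) · (68 / (4/17)) = -1

Interpretation: for a small percentage change in X, the percentage change in Y is approximately -1.00 times as large.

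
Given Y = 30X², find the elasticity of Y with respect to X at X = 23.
Elasticity = 2

Elasticity = (dY/dX) · (X/Y)

dY/dX = 60·X
At X = 23: dY/dX = 1380, Y = 15870

Elasticity = 1380 · (23 / 15870) = 2

Interpretation: for a small percentage change in X, the percentage change in Y is approximately 2.00 times as large.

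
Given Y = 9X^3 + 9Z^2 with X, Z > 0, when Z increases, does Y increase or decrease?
Y increases

Taking the partial derivative:
∂Y/∂Z = 18Z

∂Y/∂Z = 18Z > 0 (assuming positive values)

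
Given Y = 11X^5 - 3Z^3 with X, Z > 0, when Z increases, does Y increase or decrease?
Y decreases

Taking the partial derivative:
∂Y/∂Z = -9Z^2

∂Y/∂Z = -9Z^2 < 0 (assuming positive values)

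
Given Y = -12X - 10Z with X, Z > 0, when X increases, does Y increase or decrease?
Y decreases

Taking the partial derivative:
∂Y/∂X = -12

∂Y/∂X = -12 < 0 (assuming positive values)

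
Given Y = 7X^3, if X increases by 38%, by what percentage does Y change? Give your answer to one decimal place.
162.8%

For Y = 7X^3:
If X → X(1 + 0.38)
Then Y → Y · (1 + 0.38)^3
     ≈ Y · 2.6281

Percentage change = ((1 + 0.38)^3 − 1) × 100% ≈ 162.8%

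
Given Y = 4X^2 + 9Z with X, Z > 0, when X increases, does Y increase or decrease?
Y increases

Taking the partial derivative:
∂Y/∂X = 8X

∂Y/∂X = 8X > 0 (assuming positive values)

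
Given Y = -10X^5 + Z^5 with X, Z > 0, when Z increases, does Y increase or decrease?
Y increases

Taking the partial derivative:
∂Y/∂Z = 5Z^4

∂Y/∂Z = 5Z^4 > 0 (assuming positive values)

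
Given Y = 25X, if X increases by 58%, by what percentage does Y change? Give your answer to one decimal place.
58.0%

For Y = 25X:
If X → X(1 + 0.58)
Then Y → Y · (1 + 0.58)^1
     = Y · 1.5800

Percentage change = ((1 + 0.58)^1 − 1) × 100% = 58.0%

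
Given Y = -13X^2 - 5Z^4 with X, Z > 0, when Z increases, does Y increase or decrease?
Y decreases

Taking the partial derivative:
∂Y/∂Z = -20Z^3

∂Y/∂Z = -20Z^3 < 0 (assuming positive values)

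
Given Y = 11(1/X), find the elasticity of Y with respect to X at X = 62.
Elasticity = -1

Elasticity = (dY/dX) · (X/Y)

dY/dX = -11/X²
At X = 62: dY/dX = -11/3844, Y = 11/62

Elasticity = (-11/3844) · (62 / (11/62)) = -1

Interpretation: for a small percentage change in X, the percentage change in Y is approximately -1.00 times as large.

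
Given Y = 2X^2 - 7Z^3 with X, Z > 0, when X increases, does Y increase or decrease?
Y increases

Taking the partial derivative:
∂Y/∂X = 4X

∂Y/∂X = 4X > 0 (assuming positive values)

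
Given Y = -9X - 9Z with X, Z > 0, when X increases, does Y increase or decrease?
Y decreases

Taking the partial derivative:
∂Y/∂X = -9

∂Y/∂X = -9 < 0 (assuming positive values)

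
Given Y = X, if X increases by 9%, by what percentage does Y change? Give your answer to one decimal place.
9.0%

For Y = X:
If X → X(1 + 0.09)
Then Y → Y · (1 + 0.09)^1
     = Y · 1.0900

Percentage change = ((1 + 0.09)^1 − 1) × 100% = 9.0%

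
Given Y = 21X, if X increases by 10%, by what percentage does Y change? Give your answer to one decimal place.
10.0%

For Y = 21X:
If X → X(1 + 0.1)
Then Y → Y · (1 + 0.1)^1
     = Y · 1.1000

Percentage change = ((1 + 0.1)^1 − 1) × 100% = 10.0%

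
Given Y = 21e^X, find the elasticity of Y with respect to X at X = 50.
Elasticity = 50

Elasticity = (dY/dX) · (X/Y)

dY/dX = 21·e^X
At X = 50: dY/dX = 21·e^50, Y = 21·e^50

Elasticity = (21·e^50) · (50 / (21·e^50)) = 50

Interpretation: for a small percentage change in X, the percentage change in Y is approximately 50.00 times as large.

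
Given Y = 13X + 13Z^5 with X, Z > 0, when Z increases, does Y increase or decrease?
Y increases

Taking the partial derivative:
∂Y/∂Z = 65Z^4

∂Y/∂Z = 65Z^4 > 0 (assuming positive values)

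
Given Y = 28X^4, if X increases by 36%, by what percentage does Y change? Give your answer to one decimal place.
242.1%

For Y = 28X^4:
If X → X(1 + 0.36)
Then Y → Y · (1 + 0.36)^4
     ≈ Y · 3.4210

Percentage change = ((1 + 0.36)^4 − 1) × 100% ≈ 242.1%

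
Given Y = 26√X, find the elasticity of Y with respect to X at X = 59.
Elasticity = 1/2

Elasticity = (dY/dX) · (X/Y)

dY/dX = 13/√X
At X = 59: dY/dX = 13·√59/59, Y = 26·√59

Elasticity = (13·√59/59) · (59 / (26·√59)) = 1/2

Interpretation: for a small percentage change in X, the percentage change in Y is approximately 0.50 times as large.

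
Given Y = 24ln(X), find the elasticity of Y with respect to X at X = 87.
Elasticity = 1/ln(87) ≈ 0.2239

Elasticity = (dY/dX) · (X/Y)

dY/dX = 24/X
At X = 87: dY/dX = 8/29, Y = 24·ln(87)

Elasticity = (8/29) · (87 / (24·ln(87))) = 1/ln(87) ≈ 0.2239

Interpretation: for a small percentage change in X, the percentage change in Y is approximately 0.22 times as large.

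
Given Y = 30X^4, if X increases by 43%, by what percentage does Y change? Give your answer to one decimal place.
318.2%

For Y = 30X^4:
If X → X(1 + 0.43)
Then Y → Y · (1 + 0.43)^4
     ≈ Y · 4.1816

Percentage change = ((1 + 0.43)^4 − 1) × 100% ≈ 318.2%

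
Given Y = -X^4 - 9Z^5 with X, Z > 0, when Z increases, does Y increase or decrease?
Y decreases

Taking the partial derivative:
∂Y/∂Z = -45Z^4

∂Y/∂Z = -45Z^4 < 0 (assuming positive values)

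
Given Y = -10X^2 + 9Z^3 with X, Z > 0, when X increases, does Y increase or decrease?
Y decreases

Taking the partial derivative:
∂Y/∂X = -20X

∂Y/∂X = -20X < 0 (assuming positive values)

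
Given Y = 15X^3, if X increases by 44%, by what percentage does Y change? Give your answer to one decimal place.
198.6%

For Y = 15X^3:
If X → X(1 + 0.44)
Then Y → Y · (1 + 0.44)^3
     ≈ Y · 2.9860

Percentage change = ((1 + 0.44)^3 − 1) × 100% ≈ 198.6%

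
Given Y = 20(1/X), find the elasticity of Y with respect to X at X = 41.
Elasticity = -1

Elasticity = (dY/dX) · (X/Y)

dY/dX = -20/X²
At X = 41: dY/dX = -20/1681, Y = 20/41

Elasticity = (-20/1681) · (41 / (20/41)) = -1

Interpretation: for a small percentage change in X, the percentage change in Y is approximately -1.00 times as large.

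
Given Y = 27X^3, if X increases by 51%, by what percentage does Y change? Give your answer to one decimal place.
244.3%

For Y = 27X^3:
If X → X(1 + 0.51)
Then Y → Y · (1 + 0.51)^3
     ≈ Y · 3.4430

Percentage change = ((1 + 0.51)^3 − 1) × 100% ≈ 244.3%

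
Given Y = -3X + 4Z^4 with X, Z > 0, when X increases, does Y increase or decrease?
Y decreases

Taking the partial derivative:
∂Y/∂X = -3

∂Y/∂X = -3 < 0 (assuming positive values)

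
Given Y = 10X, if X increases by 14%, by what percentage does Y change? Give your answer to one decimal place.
14.0%

For Y = 10X:
If X → X(1 + 0.14)
Then Y → Y · (1 + 0.14)^1
     = Y · 1.1400

Percentage change = ((1 + 0.14)^1 − 1) × 100% = 14.0%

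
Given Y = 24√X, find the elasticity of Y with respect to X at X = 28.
Elasticity = 1/2

Elasticity = (dY/dX) · (X/Y)

dY/dX = 12/√X
At X = 28: dY/dX = 6·√7/7, Y = 48·√7

Elasticity = (6·√7/7) · (28 / (48·√7)) = 1/2

Interpretation: for a small percentage change in X, the percentage change in Y is approximately 0.50 times as large.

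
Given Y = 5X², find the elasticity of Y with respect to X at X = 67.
Elasticity = 2

Elasticity = (dY/dX) · (X/Y)

dY/dX = 10·X
At X = 67: dY/dX = 670, Y = 22445

Elasticity = 670 · (67 / 22445) = 2

Interpretation: for a small percentage change in X, the percentage change in Y is approximately 2.00 times as large.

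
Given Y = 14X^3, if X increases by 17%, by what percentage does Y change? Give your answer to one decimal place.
60.2%

For Y = 14X^3:
If X → X(1 + 0.17)
Then Y → Y · (1 + 0.17)^3
     ≈ Y · 1.6016

Percentage change = ((1 + 0.17)^3 − 1) × 100% ≈ 60.2%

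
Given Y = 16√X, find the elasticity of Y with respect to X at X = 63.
Elasticity = 1/2

Elasticity = (dY/dX) · (X/Y)

dY/dX = 8/√X
At X = 63: dY/dX = 8·√7/21, Y = 48·√7

Elasticity = (8·√7/21) · (63 / (48·√7)) = 1/2

Interpretation: for a small percentage change in X, the percentage change in Y is approximately 0.50 times as large.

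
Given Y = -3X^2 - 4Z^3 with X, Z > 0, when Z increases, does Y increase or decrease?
Y decreases

Taking the partial derivative:
∂Y/∂Z = -12Z^2

∂Y/∂Z = -12Z^2 < 0 (assuming positive values)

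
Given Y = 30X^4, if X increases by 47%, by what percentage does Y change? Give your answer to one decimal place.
366.9%

For Y = 30X^4:
If X → X(1 + 0.47)
Then Y → Y · (1 + 0.47)^4
     ≈ Y · 4.6695

Percentage change = ((1 + 0.47)^4 − 1) × 100% ≈ 366.9%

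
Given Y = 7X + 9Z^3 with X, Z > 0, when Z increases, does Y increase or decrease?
Y increases

Taking the partial derivative:
∂Y/∂Z = 27Z^2

∂Y/∂Z = 27Z^2 > 0 (assuming positive values)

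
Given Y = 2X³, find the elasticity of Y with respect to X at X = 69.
Elasticity = 3

Elasticity = (dY/dX) · (X/Y)

dY/dX = 6·X²
At X = 69: dY/dX = 28566, Y = 657018

Elasticity = 28566 · (69 / 657018) = 3

Interpretation: for a small percentage change in X, the percentage change in Y is approximately 3.00 times as large.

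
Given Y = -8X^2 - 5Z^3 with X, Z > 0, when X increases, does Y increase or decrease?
Y decreases

Taking the partial derivative:
∂Y/∂X = -16X

∂Y/∂X = -16X < 0 (assuming positive values)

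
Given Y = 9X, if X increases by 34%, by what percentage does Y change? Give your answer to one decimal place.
34.0%

For Y = 9X:
If X → X(1 + 0.34)
Then Y → Y · (1 + 0.34)^1
     = Y · 1.3400

Percentage change = ((1 + 0.34)^1 − 1) × 100% = 34.0%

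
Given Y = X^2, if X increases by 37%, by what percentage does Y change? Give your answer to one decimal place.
87.7%

For Y = X^2:
If X → X(1 + 0.37)
Then Y → Y · (1 + 0.37)^2
     = Y · 1.8769

Percentage change = ((1 + 0.37)^2 − 1) × 100% ≈ 87.7%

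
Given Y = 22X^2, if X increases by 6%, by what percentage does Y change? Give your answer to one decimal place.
12.4%

For Y = 22X^2:
If X → X(1 + 0.06)
Then Y → Y · (1 + 0.06)^2
     = Y · 1.1236

Percentage change = ((1 + 0.06)^2 − 1) × 100% ≈ 12.4%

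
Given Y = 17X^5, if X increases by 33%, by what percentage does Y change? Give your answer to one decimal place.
316.2%

For Y = 17X^5:
If X → X(1 + 0.33)
Then Y → Y · (1 + 0.33)^5
     ≈ Y · 4.1616

Percentage change = ((1 + 0.33)^5 − 1) × 100% ≈ 316.2%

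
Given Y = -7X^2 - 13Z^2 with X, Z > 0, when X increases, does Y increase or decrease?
Y decreases

Taking the partial derivative:
∂Y/∂X = -14X

∂Y/∂X = -14X < 0 (assuming positive values)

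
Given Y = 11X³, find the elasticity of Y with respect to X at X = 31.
Elasticity = 3

Elasticity = (dY/dX) · (X/Y)

dY/dX = 33·X²
At X = 31: dY/dX = 31713, Y = 327701

Elasticity = 31713 · (31 / 327701) = 3

Interpretation: for a small percentage change in X, the percentage change in Y is approximately 3.00 times as large.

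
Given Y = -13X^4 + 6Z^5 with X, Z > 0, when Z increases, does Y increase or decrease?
Y increases

Taking the partial derivative:
∂Y/∂Z = 30Z^4

∂Y/∂Z = 30Z^4 > 0 (assuming positive values)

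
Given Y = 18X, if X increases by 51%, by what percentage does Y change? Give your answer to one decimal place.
51.0%

For Y = 18X:
If X → X(1 + 0.51)
Then Y → Y · (1 + 0.51)^1
     = Y · 1.5100

Percentage change = ((1 + 0.51)^1 − 1) × 100% = 51.0%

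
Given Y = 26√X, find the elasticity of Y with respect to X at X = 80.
Elasticity = 1/2

Elasticity = (dY/dX) · (X/Y)

dY/dX = 13/√X
At X = 80: dY/dX = 13·√5/20, Y = 104·√5

Elasticity = (13·√5/20) · (80 / (104·√5)) = 1/2

Interpretation: for a small percentage change in X, the percentage change in Y is approximately 0.50 times as large.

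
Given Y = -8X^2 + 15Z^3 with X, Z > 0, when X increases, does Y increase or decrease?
Y decreases

Taking the partial derivative:
∂Y/∂X = -16X

∂Y/∂X = -16X < 0 (assuming positive values)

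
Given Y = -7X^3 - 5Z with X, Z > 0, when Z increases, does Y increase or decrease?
Y decreases

Taking the partial derivative:
∂Y/∂Z = -5

∂Y/∂Z = -5 < 0 (assuming positive values)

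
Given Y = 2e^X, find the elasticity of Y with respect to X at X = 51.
Elasticity = 51

Elasticity = (dY/dX) · (X/Y)

dY/dX = 2·e^X
At X = 51: dY/dX = 2·e^51, Y = 2·e^51

Elasticity = (2·e^51) · (51 / (2·e^51)) = 51

Interpretation: for a small percentage change in X, the percentage change in Y is approximately 51.00 times as large.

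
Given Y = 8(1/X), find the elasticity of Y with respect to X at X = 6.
Elasticity = -1

Elasticity = (dY/dX) · (X/Y)

dY/dX = -8/X²
At X = 6: dY/dX = -2/9, Y = 4/3

Elasticity = (-2/9) · (6 / (4/3)) = -1

Interpretation: for a small percentage change in X, the percentage change in Y is approximately -1.00 times as large.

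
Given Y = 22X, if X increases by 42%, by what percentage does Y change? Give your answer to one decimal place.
42.0%

For Y = 22X:
If X → X(1 + 0.42)
Then Y → Y · (1 + 0.42)^1
     = Y · 1.4200

Percentage change = ((1 + 0.42)^1 − 1) × 100% = 42.0%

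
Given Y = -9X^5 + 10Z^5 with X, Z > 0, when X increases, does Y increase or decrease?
Y decreases

Taking the partial derivative:
∂Y/∂X = -45X^4

∂Y/∂X = -45X^4 < 0 (assuming positive values)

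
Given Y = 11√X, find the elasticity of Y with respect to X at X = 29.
Elasticity = 1/2

Elasticity = (dY/dX) · (X/Y)

dY/dX = 11/(2·√X)
At X = 29: dY/dX = 11·√29/58, Y = 11·√29

Elasticity = (11·√29/58) · (29 / (11·√29)) = 1/2

Interpretation: for a small percentage change in X, the percentage change in Y is approximately 0.50 times as large.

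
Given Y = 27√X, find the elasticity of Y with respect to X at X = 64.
Elasticity = 1/2

Elasticity = (dY/dX) · (X/Y)

dY/dX = 27/(2·√X)
At X = 64: dY/dX = 27/16, Y = 216

Elasticity = (27/16) · (64 / 216) = 1/2

Interpretation: for a small percentage change in X, the percentage change in Y is approximately 0.50 times as large.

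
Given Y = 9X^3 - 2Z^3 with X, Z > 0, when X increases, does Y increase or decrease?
Y increases

Taking the partial derivative:
∂Y/∂X = 27X^2

∂Y/∂X = 27X^2 > 0 (assuming positive values)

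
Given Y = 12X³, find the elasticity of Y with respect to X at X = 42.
Elasticity = 3

Elasticity = (dY/dX) · (X/Y)

dY/dX = 36·X²
At X = 42: dY/dX = 63504, Y = 889056

Elasticity = 63504 · (42 / 889056) = 3

Interpretation: for a small percentage change in X, the percentage change in Y is approximately 3.00 times as large.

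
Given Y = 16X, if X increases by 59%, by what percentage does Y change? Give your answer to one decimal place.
59.0%

For Y = 16X:
If X → X(1 + 0.59)
Then Y → Y · (1 + 0.59)^1
     = Y · 1.5900

Percentage change = ((1 + 0.59)^1 − 1) × 100% = 59.0%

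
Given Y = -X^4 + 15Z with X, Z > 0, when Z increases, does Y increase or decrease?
Y increases

Taking the partial derivative:
∂Y/∂Z = 15

∂Y/∂Z = 15 > 0 (assuming positive values)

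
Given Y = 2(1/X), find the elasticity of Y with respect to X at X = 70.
Elasticity = -1

Elasticity = (dY/dX) · (X/Y)

dY/dX = -2/X²
At X = 70: dY/dX = -1/2450, Y = 1/35

Elasticity = (-1/2450) · (70 / (1/35)) = -1

Interpretation: for a small percentage change in X, the percentage change in Y is approximately -1.00 times as large.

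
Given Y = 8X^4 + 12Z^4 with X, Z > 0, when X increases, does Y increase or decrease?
Y increases

Taking the partial derivative:
∂Y/∂X = 32X^3

∂Y/∂X = 32X^3 > 0 (assuming positive values)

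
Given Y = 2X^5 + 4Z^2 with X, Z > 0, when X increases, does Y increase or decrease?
Y increases

Taking the partial derivative:
∂Y/∂X = 10X^4

∂Y/∂X = 10X^4 > 0 (assuming positive values)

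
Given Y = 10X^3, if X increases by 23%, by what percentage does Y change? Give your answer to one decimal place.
86.1%

For Y = 10X^3:
If X → X(1 + 0.23)
Then Y → Y · (1 + 0.23)^3
     ≈ Y · 1.8609

Percentage change = ((1 + 0.23)^3 − 1) × 100% ≈ 86.1%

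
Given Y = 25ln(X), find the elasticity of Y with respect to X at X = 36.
Elasticity = 1/ln(36) ≈ 0.2791

Elasticity = (dY/dX) · (X/Y)

dY/dX = 25/X
At X = 36: dY/dX = 25/36, Y = 25·ln(36)

Elasticity = (25/36) · (36 / (25·ln(36))) = 1/ln(36) ≈ 0.2791

Interpretation: for a small percentage change in X, the percentage change in Y is approximately 0.28 times as large.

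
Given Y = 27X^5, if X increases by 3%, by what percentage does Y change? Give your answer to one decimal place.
15.9%

For Y = 27X^5:
If X → X(1 + 0.03)
Then Y → Y · (1 + 0.03)^5
     ≈ Y · 1.1593

Percentage change = ((1 + 0.03)^5 − 1) × 100% ≈ 15.9%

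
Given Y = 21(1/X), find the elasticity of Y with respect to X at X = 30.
Elasticity = -1

Elasticity = (dY/dX) · (X/Y)

dY/dX = -21/X²
At X = 30: dY/dX = -7/300, Y = 7/10

Elasticity = (-7/300) · (30 / (7/10)) = -1

Interpretation: for a small percentage change in X, the percentage change in Y is approximately -1.00 times as large.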